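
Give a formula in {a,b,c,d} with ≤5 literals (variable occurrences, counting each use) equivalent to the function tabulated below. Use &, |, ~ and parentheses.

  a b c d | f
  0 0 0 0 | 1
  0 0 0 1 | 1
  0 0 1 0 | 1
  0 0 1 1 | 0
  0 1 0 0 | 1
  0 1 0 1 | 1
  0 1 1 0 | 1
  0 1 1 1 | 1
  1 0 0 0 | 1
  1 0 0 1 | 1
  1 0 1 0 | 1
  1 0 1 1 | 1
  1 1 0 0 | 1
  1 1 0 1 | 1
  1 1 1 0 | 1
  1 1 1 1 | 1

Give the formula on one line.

  ~d = 1010101010101010
  (~d | b) = 1010111110101111
  (a | (~d | b)) = 1010111111111111
  ~c = 1100110011001100
  (~c & d) = 0100010001000100
  ((a | (~d | b)) | (~c & d)) = 1110111111111111

((a | (~d | b)) | (~c & d))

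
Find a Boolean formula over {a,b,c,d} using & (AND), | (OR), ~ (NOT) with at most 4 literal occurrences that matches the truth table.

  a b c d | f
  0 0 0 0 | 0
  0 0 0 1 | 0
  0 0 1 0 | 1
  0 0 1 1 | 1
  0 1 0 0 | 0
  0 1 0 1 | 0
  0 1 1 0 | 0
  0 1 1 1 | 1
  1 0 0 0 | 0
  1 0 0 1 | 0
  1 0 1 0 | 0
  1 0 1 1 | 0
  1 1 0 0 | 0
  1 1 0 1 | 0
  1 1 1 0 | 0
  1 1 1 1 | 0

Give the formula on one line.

  ~a = 1111111100000000
  ~b = 1111000011110000
  (~b | d) = 1111010111110101
  (~a & (~b | d)) = 1111010100000000
  ((~a & (~b | d)) & c) = 0011000100000000

((~a & (~b | d)) & c)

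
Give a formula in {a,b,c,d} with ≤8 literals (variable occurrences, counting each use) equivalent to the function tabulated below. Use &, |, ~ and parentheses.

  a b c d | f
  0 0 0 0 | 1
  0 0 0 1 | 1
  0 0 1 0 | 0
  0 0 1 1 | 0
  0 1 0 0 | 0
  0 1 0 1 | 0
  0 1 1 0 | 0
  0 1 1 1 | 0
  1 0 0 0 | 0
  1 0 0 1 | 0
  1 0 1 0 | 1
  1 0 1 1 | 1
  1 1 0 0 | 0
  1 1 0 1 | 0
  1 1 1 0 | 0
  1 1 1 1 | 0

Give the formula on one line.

((((~a & ~c) | c) & ~b) & (a | (~c & ~a)))

  ~a = 1111111100000000
  ~c = 1100110011001100
  (~a & ~c) = 1100110000000000
  ((~a & ~c) | c) = 1111111100110011
  ~b = 1111000011110000
  (((~a & ~c) | c) & ~b) = 1111000000110000
  (~c & ~a) = 1100110000000000
  (a | (~c & ~a)) = 1100110011111111
  ((((~a & ~c) | c) & ~b) & (a | (~c & ~a))) = 1100000000110000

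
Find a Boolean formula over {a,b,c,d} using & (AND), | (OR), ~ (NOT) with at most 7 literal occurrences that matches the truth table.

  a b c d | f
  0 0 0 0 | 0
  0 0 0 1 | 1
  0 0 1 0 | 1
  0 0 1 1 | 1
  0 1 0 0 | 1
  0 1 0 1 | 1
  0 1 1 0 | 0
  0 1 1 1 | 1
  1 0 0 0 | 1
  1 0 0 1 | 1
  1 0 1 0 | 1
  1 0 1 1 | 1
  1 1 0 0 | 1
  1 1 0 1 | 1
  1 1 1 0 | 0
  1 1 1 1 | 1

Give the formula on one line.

  ~c = 1100110011001100
  (c | b) = 0011111100111111
  ((c | b) | a) = 0011111111111111
  (~c & ((c | b) | a)) = 0000110011001100
  ~b = 1111000011110000
  (~b & c) = 0011000000110000
  (d | (~b & c)) = 0111010101110101
  ((~c & ((c | b) | a)) | (d | (~b & c))) = 0111110111111101

((~c & ((c | b) | a)) | (d | (~b & c)))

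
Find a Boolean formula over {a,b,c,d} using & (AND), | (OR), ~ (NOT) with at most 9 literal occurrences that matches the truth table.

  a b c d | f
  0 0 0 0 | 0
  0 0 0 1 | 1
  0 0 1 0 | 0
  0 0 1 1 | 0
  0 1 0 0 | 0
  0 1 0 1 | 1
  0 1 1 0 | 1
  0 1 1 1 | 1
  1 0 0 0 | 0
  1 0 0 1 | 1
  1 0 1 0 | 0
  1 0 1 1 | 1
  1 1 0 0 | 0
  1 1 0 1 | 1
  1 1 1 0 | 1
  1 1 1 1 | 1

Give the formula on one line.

((c & b) | (d & (((~c | a) & d) | ((~d & ~c) | b))))

  (c & b) = 0000001100000011
  ~c = 1100110011001100
  (~c | a) = 1100110011111111
  ((~c | a) & d) = 0100010001010101
  ~d = 1010101010101010
  (~d & ~c) = 1000100010001000
  ((~d & ~c) | b) = 1000111110001111
  (((~c | a) & d) | ((~d & ~c) | b)) = 1100111111011111
  (d & (((~c | a) & d) | ((~d & ~c) | b))) = 0100010101010101
  ((c & b) | (d & (((~c | a) & d) | ((~d & ~c) | b)))) = 0100011101010111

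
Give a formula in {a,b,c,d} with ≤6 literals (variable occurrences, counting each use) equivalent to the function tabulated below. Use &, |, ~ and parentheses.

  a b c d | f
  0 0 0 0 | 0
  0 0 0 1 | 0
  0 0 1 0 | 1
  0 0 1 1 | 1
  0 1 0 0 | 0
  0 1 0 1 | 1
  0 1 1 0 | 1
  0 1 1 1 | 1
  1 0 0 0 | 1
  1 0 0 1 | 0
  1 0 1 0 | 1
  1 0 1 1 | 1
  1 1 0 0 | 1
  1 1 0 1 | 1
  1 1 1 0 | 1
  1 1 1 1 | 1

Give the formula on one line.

  ~d = 1010101010101010
  (~d & a) = 0000000010101010
  (c | (~d & a)) = 0011001110111011
  (b & d) = 0000010100000101
  ((c | (~d & a)) | (b & d)) = 0011011110111111

((c | (~d & a)) | (b & d))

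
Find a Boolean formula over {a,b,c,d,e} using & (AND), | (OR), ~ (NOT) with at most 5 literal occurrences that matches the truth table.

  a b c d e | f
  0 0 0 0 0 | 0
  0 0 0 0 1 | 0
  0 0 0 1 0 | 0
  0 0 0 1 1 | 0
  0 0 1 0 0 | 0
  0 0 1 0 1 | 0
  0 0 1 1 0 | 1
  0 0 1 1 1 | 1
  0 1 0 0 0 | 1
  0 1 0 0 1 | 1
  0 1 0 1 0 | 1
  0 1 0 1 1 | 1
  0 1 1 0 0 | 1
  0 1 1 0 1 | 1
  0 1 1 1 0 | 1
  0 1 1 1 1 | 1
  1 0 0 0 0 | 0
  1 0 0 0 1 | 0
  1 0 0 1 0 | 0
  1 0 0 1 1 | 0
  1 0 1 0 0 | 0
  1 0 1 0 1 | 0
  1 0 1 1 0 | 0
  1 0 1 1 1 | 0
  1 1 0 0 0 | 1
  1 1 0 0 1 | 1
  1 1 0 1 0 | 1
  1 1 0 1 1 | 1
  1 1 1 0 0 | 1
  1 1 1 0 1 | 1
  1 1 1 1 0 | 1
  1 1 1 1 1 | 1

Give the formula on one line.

(((d & (~a | ~d)) & c) | b)

  ~a = 11111111111111110000000000000000
  ~d = 11001100110011001100110011001100
  (~a | ~d) = 11111111111111111100110011001100
  (d & (~a | ~d)) = 00110011001100110000000000000000
  ((d & (~a | ~d)) & c) = 00000011000000110000000000000000
  (((d & (~a | ~d)) & c) | b) = 00000011111111110000000011111111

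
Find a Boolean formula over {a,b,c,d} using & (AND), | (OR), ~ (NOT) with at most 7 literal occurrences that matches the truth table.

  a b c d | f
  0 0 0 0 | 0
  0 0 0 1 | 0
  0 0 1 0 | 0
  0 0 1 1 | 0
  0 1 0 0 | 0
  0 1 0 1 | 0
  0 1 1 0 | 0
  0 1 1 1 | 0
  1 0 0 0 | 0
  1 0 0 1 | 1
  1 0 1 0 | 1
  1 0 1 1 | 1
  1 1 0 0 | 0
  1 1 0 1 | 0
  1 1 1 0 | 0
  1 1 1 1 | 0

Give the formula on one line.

  ~b = 1111000011110000
  (c | d) = 0111011101110111
  (b | (c | d)) = 0111111101111111
  ~c = 1100110011001100
  (a | ~c) = 1100110011111111
  ((b | (c | d)) & (a | ~c)) = 0100110001111111
  (((b | (c | d)) & (a | ~c)) & a) = 0000000001111111
  (~b & (((b | (c | d)) & (a | ~c)) & a)) = 0000000001110000

(~b & (((b | (c | d)) & (a | ~c)) & a))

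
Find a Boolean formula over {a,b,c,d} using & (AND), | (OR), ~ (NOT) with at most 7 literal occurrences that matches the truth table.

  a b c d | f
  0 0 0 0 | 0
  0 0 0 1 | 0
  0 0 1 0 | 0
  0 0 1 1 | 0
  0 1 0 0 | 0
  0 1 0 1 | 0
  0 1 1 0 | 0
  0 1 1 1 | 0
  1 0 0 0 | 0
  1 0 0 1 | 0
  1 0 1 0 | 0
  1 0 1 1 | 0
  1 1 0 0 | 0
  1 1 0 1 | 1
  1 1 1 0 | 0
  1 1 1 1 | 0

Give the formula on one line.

  (a | c) = 0011001111111111
  ~c = 1100110011001100
  ((a | c) & ~c) = 0000000011001100
  (d & a) = 0000000001010101
  ~b = 1111000011110000
  ((d & a) | ~b) = 1111000011110101
  (((d & a) | ~b) & b) = 0000000000000101
  (((a | c) & ~c) & (((d & a) | ~b) & b)) = 0000000000000100

(((a | c) & ~c) & (((d & a) | ~b) & b))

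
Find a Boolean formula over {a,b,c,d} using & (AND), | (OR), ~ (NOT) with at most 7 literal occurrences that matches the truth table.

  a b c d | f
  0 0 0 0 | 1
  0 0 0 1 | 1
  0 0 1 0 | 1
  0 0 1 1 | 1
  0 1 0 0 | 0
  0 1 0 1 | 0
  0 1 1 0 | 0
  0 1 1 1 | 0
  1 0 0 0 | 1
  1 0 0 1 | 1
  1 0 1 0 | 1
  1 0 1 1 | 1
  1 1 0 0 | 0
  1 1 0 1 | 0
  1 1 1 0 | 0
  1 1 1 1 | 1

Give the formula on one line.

  ~b = 1111000011110000
  (a & b) = 0000000000001111
  (~b | (a & b)) = 1111000011111111
  ((~b | (a & b)) & d) = 0101000001010101
  (c & ((~b | (a & b)) & d)) = 0001000000010001
  ((c & ((~b | (a & b)) & d)) | ~b) = 1111000011110001

((c & ((~b | (a & b)) & d)) | ~b)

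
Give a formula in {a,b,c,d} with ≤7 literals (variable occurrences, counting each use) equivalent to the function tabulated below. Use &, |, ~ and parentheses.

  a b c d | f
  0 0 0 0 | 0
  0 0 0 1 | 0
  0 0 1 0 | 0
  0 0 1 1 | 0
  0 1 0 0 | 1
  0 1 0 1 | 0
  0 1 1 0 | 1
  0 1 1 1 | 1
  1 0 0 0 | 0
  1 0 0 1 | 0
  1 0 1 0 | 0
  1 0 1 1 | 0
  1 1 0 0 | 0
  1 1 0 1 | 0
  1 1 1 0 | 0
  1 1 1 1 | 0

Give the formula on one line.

((((c | b) & ~d) | c) & (~a & b))

  (c | b) = 0011111100111111
  ~d = 1010101010101010
  ((c | b) & ~d) = 0010101000101010
  (((c | b) & ~d) | c) = 0011101100111011
  ~a = 1111111100000000
  (~a & b) = 0000111100000000
  ((((c | b) & ~d) | c) & (~a & b)) = 0000101100000000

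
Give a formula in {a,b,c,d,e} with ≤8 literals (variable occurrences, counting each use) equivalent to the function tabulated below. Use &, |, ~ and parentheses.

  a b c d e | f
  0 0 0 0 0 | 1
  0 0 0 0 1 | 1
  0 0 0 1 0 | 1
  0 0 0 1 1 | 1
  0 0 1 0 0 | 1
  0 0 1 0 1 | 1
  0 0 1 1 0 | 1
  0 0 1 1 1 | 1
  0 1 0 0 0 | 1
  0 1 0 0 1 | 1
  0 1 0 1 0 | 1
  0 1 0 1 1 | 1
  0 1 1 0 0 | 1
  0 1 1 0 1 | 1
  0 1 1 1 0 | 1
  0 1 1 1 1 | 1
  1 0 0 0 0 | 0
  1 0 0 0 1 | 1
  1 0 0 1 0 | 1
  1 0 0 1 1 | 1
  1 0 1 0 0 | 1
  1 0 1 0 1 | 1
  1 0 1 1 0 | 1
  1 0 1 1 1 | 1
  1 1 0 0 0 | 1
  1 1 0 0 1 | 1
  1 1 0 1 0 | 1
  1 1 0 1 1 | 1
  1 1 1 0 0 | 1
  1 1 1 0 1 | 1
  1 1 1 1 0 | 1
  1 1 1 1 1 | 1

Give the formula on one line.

  (b | c) = 00001111111111110000111111111111
  ((b | c) | d) = 00111111111111110011111111111111
  ~a = 11111111111111110000000000000000
  (((b | c) | d) | ~a) = 11111111111111110011111111111111
  (e | (((b | c) | d) | ~a)) = 11111111111111110111111111111111

(e | (((b | c) | d) | ~a))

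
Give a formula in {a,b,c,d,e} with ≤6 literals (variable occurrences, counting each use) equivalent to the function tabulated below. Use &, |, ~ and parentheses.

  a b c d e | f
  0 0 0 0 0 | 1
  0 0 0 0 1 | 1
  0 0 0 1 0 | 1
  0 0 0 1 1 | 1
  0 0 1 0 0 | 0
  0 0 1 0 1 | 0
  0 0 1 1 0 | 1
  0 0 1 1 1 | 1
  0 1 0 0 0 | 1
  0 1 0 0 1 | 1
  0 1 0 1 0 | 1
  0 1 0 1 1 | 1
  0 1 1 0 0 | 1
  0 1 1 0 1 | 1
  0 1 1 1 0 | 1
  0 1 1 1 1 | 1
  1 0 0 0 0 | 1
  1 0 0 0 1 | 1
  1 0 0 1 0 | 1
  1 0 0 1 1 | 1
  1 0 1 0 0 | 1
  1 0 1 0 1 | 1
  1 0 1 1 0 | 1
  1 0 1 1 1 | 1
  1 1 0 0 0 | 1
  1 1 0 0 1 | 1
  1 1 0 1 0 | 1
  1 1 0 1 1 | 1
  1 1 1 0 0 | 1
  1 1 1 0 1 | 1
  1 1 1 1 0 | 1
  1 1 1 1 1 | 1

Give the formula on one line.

  (d | b) = 00110011111111110011001111111111
  ~c = 11110000111100001111000011110000
  (a | ~c) = 11110000111100001111111111111111
  ((d | b) | (a | ~c)) = 11110011111111111111111111111111

((d | b) | (a | ~c))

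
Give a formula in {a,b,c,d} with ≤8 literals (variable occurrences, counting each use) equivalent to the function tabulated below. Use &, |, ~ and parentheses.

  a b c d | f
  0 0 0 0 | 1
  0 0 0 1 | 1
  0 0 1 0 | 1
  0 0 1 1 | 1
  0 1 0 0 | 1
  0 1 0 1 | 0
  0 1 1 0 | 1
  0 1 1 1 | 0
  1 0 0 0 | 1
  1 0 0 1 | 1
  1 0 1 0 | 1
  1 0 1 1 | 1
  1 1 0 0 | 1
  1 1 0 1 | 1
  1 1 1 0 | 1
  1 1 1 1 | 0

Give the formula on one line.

((~d | ~b) | ((((b | ~a) & a) | c) & ~c))

  ~d = 1010101010101010
  ~b = 1111000011110000
  (~d | ~b) = 1111101011111010
  ~a = 1111111100000000
  (b | ~a) = 1111111100001111
  ((b | ~a) & a) = 0000000000001111
  (((b | ~a) & a) | c) = 0011001100111111
  ~c = 1100110011001100
  ((((b | ~a) & a) | c) & ~c) = 0000000000001100
  ((~d | ~b) | ((((b | ~a) & a) | c) & ~c)) = 1111101011111110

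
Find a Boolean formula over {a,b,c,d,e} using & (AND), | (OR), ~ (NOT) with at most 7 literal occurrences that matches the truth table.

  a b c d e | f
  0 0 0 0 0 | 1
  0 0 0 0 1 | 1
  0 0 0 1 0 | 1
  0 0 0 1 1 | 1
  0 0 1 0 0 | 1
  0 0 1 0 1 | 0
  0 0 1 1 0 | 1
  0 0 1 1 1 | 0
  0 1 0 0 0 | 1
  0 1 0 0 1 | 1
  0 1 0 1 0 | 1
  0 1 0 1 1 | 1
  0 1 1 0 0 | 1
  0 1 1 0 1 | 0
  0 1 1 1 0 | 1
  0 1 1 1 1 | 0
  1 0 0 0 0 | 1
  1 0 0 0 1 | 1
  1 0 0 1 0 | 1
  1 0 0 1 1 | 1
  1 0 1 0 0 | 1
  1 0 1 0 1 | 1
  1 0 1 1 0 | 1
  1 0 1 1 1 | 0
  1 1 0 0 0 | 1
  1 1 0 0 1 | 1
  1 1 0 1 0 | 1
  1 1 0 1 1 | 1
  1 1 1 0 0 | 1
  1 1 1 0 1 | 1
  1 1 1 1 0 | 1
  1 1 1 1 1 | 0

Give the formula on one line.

(~c | (((~c | ~e) & c) | (~d & a)))

  ~c = 11110000111100001111000011110000
  ~e = 10101010101010101010101010101010
  (~c | ~e) = 11111010111110101111101011111010
  ((~c | ~e) & c) = 00001010000010100000101000001010
  ~d = 11001100110011001100110011001100
  (~d & a) = 00000000000000001100110011001100
  (((~c | ~e) & c) | (~d & a)) = 00001010000010101100111011001110
  (~c | (((~c | ~e) & c) | (~d & a))) = 11111010111110101111111011111110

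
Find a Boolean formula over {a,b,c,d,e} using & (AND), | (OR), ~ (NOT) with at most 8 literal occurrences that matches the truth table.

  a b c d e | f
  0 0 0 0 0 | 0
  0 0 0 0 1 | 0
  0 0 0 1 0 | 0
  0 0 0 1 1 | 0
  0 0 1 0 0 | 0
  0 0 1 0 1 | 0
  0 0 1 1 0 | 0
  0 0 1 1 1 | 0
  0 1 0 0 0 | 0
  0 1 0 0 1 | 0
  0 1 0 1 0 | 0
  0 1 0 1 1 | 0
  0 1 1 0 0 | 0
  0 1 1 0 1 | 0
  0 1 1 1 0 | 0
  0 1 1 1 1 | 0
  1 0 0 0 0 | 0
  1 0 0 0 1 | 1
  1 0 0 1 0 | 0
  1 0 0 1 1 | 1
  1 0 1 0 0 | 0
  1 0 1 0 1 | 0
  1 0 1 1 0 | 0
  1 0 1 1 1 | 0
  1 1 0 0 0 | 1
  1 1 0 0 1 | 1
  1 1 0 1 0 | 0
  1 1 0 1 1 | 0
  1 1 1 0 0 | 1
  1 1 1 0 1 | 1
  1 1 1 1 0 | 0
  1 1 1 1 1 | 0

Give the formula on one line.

  ~d = 11001100110011001100110011001100
  (~d & a) = 00000000000000001100110011001100
  ((~d & a) & b) = 00000000000000000000000011001100
  (a | c) = 00001111000011111111111111111111
  ~c = 11110000111100001111000011110000
  (~c & e) = 01010000010100000101000001010000
  ~b = 11111111000000001111111100000000
  ((~c & e) & ~b) = 01010000000000000101000000000000
  ((a | c) & ((~c & e) & ~b)) = 00000000000000000101000000000000
  (((~d & a) & b) | ((a | c) & ((~c & e) & ~b))) = 00000000000000000101000011001100

(((~d & a) & b) | ((a | c) & ((~c & e) & ~b)))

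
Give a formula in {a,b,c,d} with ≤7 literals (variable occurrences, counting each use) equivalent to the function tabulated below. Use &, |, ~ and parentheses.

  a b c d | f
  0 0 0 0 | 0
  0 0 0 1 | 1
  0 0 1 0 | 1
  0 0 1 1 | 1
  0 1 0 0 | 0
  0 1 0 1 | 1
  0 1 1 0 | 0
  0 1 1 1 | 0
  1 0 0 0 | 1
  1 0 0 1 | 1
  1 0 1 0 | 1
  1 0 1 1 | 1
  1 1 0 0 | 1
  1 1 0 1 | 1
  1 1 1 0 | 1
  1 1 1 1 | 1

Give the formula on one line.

  ~a = 1111111100000000
  ~c = 1100110011001100
  (d & ~c) = 0100010001000100
  (~a & (d & ~c)) = 0100010000000000
  ~b = 1111000011110000
  (~b & c) = 0011000000110000
  ((~a & (d & ~c)) | (~b & c)) = 0111010000110000
  (a | ((~a & (d & ~c)) | (~b & c))) = 0111010011111111

(a | ((~a & (d & ~c)) | (~b & c)))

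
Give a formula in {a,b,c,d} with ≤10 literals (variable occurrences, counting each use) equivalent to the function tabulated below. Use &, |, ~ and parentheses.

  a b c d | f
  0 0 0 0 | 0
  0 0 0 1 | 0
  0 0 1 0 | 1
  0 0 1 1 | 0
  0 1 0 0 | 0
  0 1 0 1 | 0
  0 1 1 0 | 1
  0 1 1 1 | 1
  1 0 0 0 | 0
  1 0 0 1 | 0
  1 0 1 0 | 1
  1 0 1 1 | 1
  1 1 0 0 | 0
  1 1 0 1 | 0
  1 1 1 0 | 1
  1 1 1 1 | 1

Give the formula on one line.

(c & (((c & d) & (a | b)) | (b | ~d)))

  (c & d) = 0001000100010001
  (a | b) = 0000111111111111
  ((c & d) & (a | b)) = 0000000100010001
  ~d = 1010101010101010
  (b | ~d) = 1010111110101111
  (((c & d) & (a | b)) | (b | ~d)) = 1010111110111111
  (c & (((c & d) & (a | b)) | (b | ~d))) = 0010001100110011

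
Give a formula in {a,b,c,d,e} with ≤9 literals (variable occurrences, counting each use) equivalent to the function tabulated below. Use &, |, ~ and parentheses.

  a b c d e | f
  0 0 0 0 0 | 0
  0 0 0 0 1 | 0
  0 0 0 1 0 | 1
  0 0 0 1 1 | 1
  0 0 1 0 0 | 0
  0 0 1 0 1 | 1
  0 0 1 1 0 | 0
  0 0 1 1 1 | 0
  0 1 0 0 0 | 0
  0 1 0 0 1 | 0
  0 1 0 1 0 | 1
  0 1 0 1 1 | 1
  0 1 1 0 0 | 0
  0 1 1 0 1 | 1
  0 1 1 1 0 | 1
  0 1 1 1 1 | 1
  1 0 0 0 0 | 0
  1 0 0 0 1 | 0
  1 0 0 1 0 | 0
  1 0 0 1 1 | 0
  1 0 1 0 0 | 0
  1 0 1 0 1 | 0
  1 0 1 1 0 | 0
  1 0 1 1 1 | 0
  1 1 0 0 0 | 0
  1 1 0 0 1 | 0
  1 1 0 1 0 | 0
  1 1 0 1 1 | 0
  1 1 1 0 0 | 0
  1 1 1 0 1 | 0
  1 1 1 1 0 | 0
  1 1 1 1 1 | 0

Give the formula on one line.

((((~c & d) | (~d & (e & c))) | (d & b)) & ~a)

  ~c = 11110000111100001111000011110000
  (~c & d) = 00110000001100000011000000110000
  ~d = 11001100110011001100110011001100
  (e & c) = 00000101000001010000010100000101
  (~d & (e & c)) = 00000100000001000000010000000100
  ((~c & d) | (~d & (e & c))) = 00110100001101000011010000110100
  (d & b) = 00000000001100110000000000110011
  (((~c & d) | (~d & (e & c))) | (d & b)) = 00110100001101110011010000110111
  ~a = 11111111111111110000000000000000
  ((((~c & d) | (~d & (e & c))) | (d & b)) & ~a) = 00110100001101110000000000000000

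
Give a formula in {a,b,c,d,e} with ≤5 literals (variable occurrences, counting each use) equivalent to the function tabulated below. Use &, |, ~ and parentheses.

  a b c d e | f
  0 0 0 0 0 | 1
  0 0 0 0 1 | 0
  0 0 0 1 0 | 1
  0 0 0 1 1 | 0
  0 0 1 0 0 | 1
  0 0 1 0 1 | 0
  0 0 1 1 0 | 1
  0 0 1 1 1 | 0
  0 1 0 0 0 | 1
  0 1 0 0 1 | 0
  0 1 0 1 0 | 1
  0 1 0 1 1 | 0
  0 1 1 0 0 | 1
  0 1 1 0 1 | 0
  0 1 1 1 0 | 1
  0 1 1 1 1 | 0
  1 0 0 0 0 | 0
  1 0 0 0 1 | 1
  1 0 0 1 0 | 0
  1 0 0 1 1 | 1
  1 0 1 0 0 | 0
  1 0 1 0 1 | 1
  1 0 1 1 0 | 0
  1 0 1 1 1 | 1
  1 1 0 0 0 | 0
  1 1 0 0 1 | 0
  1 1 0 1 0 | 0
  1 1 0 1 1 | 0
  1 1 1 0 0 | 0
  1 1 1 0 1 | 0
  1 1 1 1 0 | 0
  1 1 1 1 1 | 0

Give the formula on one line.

((~e & ~a) | ((~b & e) & a))

  ~e = 10101010101010101010101010101010
  ~a = 11111111111111110000000000000000
  (~e & ~a) = 10101010101010100000000000000000
  ~b = 11111111000000001111111100000000
  (~b & e) = 01010101000000000101010100000000
  ((~b & e) & a) = 00000000000000000101010100000000
  ((~e & ~a) | ((~b & e) & a)) = 10101010101010100101010100000000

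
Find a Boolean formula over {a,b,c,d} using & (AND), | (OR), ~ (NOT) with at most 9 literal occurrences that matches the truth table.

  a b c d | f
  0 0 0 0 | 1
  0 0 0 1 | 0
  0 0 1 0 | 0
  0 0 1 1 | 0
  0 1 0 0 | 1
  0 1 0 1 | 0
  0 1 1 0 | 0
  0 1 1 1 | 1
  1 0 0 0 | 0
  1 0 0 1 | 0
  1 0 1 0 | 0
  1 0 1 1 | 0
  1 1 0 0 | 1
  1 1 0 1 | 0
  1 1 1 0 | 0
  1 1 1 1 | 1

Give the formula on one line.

  ~a = 1111111100000000
  (~a | b) = 1111111100001111
  ~d = 1010101010101010
  ((~a | b) & ~d) = 1010101000001010
  (c & b) = 0000001100000011
  (((~a | b) & ~d) | (c & b)) = 1010101100001011
  ~c = 1100110011001100
  (~c | d) = 1101110111011101
  ((((~a | b) & ~d) | (c & b)) & (~c | d)) = 1000100100001001

((((~a | b) & ~d) | (c & b)) & (~c | d))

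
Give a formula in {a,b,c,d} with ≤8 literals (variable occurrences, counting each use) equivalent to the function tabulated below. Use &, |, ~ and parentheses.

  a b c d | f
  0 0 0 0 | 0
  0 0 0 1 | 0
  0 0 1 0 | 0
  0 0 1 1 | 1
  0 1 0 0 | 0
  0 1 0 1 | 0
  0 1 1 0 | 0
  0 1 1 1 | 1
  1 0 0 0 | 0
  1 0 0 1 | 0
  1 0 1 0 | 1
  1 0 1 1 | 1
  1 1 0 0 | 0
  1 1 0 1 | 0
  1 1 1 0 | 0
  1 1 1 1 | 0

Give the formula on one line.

(((d & c) | ((~d & a) & c)) & (~b | ~a))

  (d & c) = 0001000100010001
  ~d = 1010101010101010
  (~d & a) = 0000000010101010
  ((~d & a) & c) = 0000000000100010
  ((d & c) | ((~d & a) & c)) = 0001000100110011
  ~b = 1111000011110000
  ~a = 1111111100000000
  (~b | ~a) = 1111111111110000
  (((d & c) | ((~d & a) & c)) & (~b | ~a)) = 0001000100110000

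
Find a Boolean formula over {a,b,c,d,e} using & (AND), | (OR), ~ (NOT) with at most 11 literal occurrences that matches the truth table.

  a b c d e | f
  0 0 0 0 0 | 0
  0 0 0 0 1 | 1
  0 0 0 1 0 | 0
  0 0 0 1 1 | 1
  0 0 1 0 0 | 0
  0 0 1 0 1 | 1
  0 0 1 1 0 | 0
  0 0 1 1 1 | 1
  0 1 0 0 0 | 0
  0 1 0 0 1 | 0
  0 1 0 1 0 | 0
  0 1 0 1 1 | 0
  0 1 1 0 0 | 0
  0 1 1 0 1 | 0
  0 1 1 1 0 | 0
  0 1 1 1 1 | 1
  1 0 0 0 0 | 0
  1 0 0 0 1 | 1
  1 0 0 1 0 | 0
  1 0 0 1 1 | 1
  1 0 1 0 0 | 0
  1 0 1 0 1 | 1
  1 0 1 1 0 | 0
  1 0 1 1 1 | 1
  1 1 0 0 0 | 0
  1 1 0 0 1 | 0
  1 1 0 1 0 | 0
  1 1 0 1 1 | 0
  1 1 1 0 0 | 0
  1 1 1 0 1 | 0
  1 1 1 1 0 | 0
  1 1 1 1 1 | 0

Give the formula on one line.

  ~b = 11111111000000001111111100000000
  (b | e) = 01010101111111110101010111111111
  (~b & (b | e)) = 01010101000000000101010100000000
  ~a = 11111111111111110000000000000000
  ~d = 11001100110011001100110011001100
  (e | ~d) = 11011101110111011101110111011101
  (c & (e | ~d)) = 00001101000011010000110100001101
  ((c & (e | ~d)) & d) = 00000001000000010000000100000001
  (~a & ((c & (e | ~d)) & d)) = 00000001000000010000000000000000
  ((~b & (b | e)) | (~a & ((c & (e | ~d)) & d))) = 01010101000000010101010100000000

((~b & (b | e)) | (~a & ((c & (e | ~d)) & d)))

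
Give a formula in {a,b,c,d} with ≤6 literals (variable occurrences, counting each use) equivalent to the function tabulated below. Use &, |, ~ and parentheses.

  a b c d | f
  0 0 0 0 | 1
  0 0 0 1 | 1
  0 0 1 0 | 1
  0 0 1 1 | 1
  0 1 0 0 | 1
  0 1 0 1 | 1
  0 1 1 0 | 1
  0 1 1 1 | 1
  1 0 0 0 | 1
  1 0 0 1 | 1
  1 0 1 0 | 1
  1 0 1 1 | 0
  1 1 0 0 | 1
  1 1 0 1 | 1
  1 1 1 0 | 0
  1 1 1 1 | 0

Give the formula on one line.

  ~c = 1100110011001100
  ~d = 1010101010101010
  ~b = 1111000011110000
  (~b | d) = 1111010111110101
  (~d & (~b | d)) = 1010000010100000
  (~c | (~d & (~b | d))) = 1110110011101100
  ~a = 1111111100000000
  (~a & c) = 0011001100000000
  ((~c | (~d & (~b | d))) | (~a & c)) = 1111111111101100

((~c | (~d & (~b | d))) | (~a & c))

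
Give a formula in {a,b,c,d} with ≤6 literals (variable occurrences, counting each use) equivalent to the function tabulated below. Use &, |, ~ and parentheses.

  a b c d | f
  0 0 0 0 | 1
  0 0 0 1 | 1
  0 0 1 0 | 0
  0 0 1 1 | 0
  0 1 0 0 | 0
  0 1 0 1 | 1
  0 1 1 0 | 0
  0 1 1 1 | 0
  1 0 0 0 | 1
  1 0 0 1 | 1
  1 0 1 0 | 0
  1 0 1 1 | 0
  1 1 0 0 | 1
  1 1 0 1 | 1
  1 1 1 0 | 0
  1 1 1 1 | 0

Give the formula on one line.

  ~d = 1010101010101010
  (~d & a) = 0000000010101010
  ((~d & a) | c) = 0011001110111011
  ~b = 1111000011110000
  (d | ~b) = 1111010111110101
  (((~d & a) | c) | (d | ~b)) = 1111011111111111
  ~c = 1100110011001100
  ((((~d & a) | c) | (d | ~b)) & ~c) = 1100010011001100

((((~d & a) | c) | (d | ~b)) & ~c)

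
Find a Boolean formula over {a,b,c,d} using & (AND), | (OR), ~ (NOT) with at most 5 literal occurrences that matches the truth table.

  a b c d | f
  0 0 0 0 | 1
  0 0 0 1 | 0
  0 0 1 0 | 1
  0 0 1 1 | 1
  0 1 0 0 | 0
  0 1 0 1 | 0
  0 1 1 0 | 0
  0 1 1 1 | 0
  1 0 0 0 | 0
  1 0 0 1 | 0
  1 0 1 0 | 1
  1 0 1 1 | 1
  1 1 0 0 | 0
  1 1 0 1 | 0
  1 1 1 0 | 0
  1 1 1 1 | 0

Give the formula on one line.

  ~b = 1111000011110000
  ~a = 1111111100000000
  ~d = 1010101010101010
  (~a & ~d) = 1010101000000000
  (c | (~a & ~d)) = 1011101100110011
  (~b & (c | (~a & ~d))) = 1011000000110000

(~b & (c | (~a & ~d)))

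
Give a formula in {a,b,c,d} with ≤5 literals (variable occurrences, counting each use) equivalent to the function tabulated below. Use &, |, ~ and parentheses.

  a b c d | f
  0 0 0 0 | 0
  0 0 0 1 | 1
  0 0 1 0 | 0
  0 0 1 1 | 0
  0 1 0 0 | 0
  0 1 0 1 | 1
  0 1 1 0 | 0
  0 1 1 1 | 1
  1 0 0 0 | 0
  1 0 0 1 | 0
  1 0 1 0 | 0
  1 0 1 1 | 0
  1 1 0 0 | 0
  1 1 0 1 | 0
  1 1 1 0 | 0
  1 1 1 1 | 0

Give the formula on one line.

  ~c = 1100110011001100
  ~a = 1111111100000000
  (~c & ~a) = 1100110000000000
  (b | (~c & ~a)) = 1100111100001111
  (d & (b | (~c & ~a))) = 0100010100000101
  ((d & (b | (~c & ~a))) & ~a) = 0100010100000000

((d & (b | (~c & ~a))) & ~a)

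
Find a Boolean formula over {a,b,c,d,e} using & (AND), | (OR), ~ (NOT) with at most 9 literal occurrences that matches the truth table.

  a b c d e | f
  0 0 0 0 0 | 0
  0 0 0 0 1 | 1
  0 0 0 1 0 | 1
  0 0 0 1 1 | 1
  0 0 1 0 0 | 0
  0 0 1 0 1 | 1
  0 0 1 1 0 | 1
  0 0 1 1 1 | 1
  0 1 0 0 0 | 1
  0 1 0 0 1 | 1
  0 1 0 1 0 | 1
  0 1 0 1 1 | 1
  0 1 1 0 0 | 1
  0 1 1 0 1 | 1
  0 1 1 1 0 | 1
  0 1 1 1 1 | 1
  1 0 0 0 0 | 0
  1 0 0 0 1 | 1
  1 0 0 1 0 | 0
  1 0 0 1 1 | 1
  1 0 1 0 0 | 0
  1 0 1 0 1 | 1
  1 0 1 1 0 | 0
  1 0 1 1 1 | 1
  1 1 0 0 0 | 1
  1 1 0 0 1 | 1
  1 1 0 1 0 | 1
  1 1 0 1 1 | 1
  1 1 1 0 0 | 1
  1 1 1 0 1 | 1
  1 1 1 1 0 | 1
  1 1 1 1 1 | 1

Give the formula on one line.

  (d | b) = 00110011111111110011001111111111
  ~e = 10101010101010101010101010101010
  ~a = 11111111111111110000000000000000
  (~e & ~a) = 10101010101010100000000000000000
  ((~e & ~a) | e) = 11111111111111110101010101010101
  ((d | b) & ((~e & ~a) | e)) = 00110011111111110001000101010101
  ~b = 11111111000000001111111100000000
  (a | ~b) = 11111111000000001111111111111111
  ((a | ~b) & e) = 01010101000000000101010101010101
  (((a | ~b) & e) | b) = 01010101111111110101010111111111
  (((d | b) & ((~e & ~a) | e)) | (((a | ~b) & e) | b)) = 01110111111111110101010111111111

(((d | b) & ((~e & ~a) | e)) | (((a | ~b) & e) | b))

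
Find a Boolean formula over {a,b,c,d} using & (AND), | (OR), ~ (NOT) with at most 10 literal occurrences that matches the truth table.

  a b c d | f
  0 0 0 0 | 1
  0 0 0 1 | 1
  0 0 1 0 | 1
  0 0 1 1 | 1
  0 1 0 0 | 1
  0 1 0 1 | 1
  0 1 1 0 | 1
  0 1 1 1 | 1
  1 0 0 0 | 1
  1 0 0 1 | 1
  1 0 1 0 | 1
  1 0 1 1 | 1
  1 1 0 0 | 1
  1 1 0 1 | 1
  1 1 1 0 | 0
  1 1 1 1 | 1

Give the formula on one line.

  ~c = 1100110011001100
  ~a = 1111111100000000
  (c & ~a) = 0011001100000000
  ~d = 1010101010101010
  ~b = 1111000011110000
  (~d & ~b) = 1010000010100000
  (c & (~d & ~b)) = 0010000000100000
  (d & c) = 0001000100010001
  ((c & (~d & ~b)) | (d & c)) = 0011000100110001
  ((c & ~a) | ((c & (~d & ~b)) | (d & c))) = 0011001100110001
  (~c | ((c & ~a) | ((c & (~d & ~b)) | (d & c)))) = 1111111111111101

(~c | ((c & ~a) | ((c & (~d & ~b)) | (d & c))))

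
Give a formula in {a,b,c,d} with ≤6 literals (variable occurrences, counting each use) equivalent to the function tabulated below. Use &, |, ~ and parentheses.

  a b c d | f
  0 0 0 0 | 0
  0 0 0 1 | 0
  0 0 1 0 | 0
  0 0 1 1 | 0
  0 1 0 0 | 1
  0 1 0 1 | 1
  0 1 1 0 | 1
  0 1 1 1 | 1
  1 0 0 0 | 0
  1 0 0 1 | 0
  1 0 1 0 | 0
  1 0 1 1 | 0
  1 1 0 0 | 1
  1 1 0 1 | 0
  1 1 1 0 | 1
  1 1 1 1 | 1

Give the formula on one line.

  ~d = 1010101010101010
  ~a = 1111111100000000
  (~d | ~a) = 1111111110101010
  (c | (~d | ~a)) = 1111111110111011
  ((c | (~d | ~a)) & b) = 0000111100001011

((c | (~d | ~a)) & b)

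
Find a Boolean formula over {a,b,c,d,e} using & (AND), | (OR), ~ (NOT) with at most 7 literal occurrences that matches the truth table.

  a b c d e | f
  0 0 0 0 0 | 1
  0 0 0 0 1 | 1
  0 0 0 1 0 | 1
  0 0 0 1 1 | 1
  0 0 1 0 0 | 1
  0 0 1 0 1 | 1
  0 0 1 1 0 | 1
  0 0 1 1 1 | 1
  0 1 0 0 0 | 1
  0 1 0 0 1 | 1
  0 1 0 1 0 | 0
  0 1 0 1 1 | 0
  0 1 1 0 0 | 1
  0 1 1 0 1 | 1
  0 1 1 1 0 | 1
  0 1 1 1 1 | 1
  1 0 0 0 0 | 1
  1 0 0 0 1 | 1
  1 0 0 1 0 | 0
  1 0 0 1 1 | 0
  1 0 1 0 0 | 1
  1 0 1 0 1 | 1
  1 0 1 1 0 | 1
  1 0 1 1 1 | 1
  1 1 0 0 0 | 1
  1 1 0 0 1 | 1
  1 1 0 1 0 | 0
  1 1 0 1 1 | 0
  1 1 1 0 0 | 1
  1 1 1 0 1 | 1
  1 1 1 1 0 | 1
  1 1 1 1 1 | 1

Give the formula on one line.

((~d | (d & c)) | (~a & ~b))

  ~d = 11001100110011001100110011001100
  (d & c) = 00000011000000110000001100000011
  (~d | (d & c)) = 11001111110011111100111111001111
  ~a = 11111111111111110000000000000000
  ~b = 11111111000000001111111100000000
  (~a & ~b) = 11111111000000000000000000000000
  ((~d | (d & c)) | (~a & ~b)) = 11111111110011111100111111001111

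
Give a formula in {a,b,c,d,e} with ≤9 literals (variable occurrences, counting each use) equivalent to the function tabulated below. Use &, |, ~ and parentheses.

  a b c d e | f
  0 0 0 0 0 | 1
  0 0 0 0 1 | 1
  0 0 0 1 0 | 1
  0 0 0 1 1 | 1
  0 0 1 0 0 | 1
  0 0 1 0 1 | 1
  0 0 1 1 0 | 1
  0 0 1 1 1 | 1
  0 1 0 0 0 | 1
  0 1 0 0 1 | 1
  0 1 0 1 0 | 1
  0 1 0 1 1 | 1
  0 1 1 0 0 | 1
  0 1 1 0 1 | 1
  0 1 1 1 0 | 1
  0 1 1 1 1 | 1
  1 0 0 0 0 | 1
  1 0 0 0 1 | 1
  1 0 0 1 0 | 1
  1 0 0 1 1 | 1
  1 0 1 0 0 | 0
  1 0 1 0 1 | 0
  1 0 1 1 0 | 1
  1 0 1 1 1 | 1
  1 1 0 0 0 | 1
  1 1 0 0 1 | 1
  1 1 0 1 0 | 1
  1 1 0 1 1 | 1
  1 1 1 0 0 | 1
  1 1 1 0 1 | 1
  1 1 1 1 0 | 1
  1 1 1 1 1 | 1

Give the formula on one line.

((((a & b) | ~c) | d) | (~c | (c & ~a)))

  (a & b) = 00000000000000000000000011111111
  ~c = 11110000111100001111000011110000
  ((a & b) | ~c) = 11110000111100001111000011111111
  (((a & b) | ~c) | d) = 11110011111100111111001111111111
  ~a = 11111111111111110000000000000000
  (c & ~a) = 00001111000011110000000000000000
  (~c | (c & ~a)) = 11111111111111111111000011110000
  ((((a & b) | ~c) | d) | (~c | (c & ~a))) = 11111111111111111111001111111111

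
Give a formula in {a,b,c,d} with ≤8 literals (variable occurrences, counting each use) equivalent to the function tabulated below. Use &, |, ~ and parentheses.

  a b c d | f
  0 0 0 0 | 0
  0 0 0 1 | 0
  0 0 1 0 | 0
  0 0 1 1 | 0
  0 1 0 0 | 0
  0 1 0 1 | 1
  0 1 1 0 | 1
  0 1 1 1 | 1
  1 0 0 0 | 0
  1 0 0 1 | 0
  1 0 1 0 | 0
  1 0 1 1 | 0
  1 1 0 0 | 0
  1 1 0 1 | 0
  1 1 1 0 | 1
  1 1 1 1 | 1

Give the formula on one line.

  ~a = 1111111100000000
  (~a & b) = 0000111100000000
  ((~a & b) & d) = 0000010100000000
  (b | d) = 0101111101011111
  ((b | d) & c) = 0001001100010011
  (((~a & b) & d) | ((b | d) & c)) = 0001011100010011
  ((((~a & b) & d) | ((b | d) & c)) & b) = 0000011100000011

((((~a & b) & d) | ((b | d) & c)) & b)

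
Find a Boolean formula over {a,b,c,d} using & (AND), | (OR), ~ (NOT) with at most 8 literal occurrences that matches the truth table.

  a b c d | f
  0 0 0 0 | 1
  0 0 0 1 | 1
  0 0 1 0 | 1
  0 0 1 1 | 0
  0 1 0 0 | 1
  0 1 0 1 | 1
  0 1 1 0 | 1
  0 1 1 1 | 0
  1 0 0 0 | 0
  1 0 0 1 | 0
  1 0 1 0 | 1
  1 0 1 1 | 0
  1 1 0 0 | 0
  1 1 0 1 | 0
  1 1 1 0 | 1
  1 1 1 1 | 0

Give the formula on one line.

((~d | (~c & (b | ~a))) & (c | ~a))

  ~d = 1010101010101010
  ~c = 1100110011001100
  ~a = 1111111100000000
  (b | ~a) = 1111111100001111
  (~c & (b | ~a)) = 1100110000001100
  (~d | (~c & (b | ~a))) = 1110111010101110
  (c | ~a) = 1111111100110011
  ((~d | (~c & (b | ~a))) & (c | ~a)) = 1110111000100010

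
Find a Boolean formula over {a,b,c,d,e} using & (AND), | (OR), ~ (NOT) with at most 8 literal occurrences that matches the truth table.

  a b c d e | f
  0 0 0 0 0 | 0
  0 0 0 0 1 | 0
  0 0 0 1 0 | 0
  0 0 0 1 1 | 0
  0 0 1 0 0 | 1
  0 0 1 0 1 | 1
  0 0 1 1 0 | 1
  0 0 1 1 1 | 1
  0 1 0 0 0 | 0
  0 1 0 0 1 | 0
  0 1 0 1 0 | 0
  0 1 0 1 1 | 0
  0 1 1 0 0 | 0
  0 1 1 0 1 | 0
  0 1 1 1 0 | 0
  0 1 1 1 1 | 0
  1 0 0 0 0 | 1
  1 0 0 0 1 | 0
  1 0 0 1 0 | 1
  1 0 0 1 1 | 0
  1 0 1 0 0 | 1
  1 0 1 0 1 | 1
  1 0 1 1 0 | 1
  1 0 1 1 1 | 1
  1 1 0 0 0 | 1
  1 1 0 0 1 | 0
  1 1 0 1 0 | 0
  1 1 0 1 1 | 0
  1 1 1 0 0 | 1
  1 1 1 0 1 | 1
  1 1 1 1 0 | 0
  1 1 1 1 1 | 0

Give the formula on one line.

  ~e = 10101010101010101010101010101010
  (a & ~e) = 00000000000000001010101010101010
  ((a & ~e) | c) = 00001111000011111010111110101111
  ~b = 11111111000000001111111100000000
  ~d = 11001100110011001100110011001100
  (a & ~d) = 00000000000000001100110011001100
  (~b | (a & ~d)) = 11111111000000001111111111001100
  (((a & ~e) | c) & (~b | (a & ~d))) = 00001111000000001010111110001100

(((a & ~e) | c) & (~b | (a & ~d)))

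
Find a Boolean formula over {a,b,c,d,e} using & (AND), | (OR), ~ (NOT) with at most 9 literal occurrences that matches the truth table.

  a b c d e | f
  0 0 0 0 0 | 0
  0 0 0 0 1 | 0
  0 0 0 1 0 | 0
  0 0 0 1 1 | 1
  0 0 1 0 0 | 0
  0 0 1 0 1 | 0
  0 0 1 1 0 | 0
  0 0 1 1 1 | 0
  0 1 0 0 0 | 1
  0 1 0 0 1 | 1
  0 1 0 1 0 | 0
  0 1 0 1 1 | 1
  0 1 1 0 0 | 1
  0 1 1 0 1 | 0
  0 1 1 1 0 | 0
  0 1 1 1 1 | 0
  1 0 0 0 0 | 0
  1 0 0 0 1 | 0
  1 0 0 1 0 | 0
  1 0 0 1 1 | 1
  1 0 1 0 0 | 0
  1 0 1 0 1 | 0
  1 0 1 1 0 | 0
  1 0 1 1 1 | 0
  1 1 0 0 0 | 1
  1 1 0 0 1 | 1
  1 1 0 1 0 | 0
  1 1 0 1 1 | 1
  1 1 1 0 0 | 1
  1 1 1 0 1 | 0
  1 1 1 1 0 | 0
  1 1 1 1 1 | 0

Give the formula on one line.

((~e | ~c) & ((~d | e) & (d | b)))

  ~e = 10101010101010101010101010101010
  ~c = 11110000111100001111000011110000
  (~e | ~c) = 11111010111110101111101011111010
  ~d = 11001100110011001100110011001100
  (~d | e) = 11011101110111011101110111011101
  (d | b) = 00110011111111110011001111111111
  ((~d | e) & (d | b)) = 00010001110111010001000111011101
  ((~e | ~c) & ((~d | e) & (d | b))) = 00010000110110000001000011011000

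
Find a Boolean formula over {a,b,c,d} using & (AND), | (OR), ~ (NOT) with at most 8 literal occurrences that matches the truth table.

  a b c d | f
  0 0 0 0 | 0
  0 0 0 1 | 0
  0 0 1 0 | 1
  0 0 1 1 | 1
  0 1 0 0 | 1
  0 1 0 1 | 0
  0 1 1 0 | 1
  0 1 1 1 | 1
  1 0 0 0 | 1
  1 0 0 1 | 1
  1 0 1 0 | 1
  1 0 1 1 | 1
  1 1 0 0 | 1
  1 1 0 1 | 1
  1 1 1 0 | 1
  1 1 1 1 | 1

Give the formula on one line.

(((a | ~d) | c) & (a | (d | (b | c))))

  ~d = 1010101010101010
  (a | ~d) = 1010101011111111
  ((a | ~d) | c) = 1011101111111111
  (b | c) = 0011111100111111
  (d | (b | c)) = 0111111101111111
  (a | (d | (b | c))) = 0111111111111111
  (((a | ~d) | c) & (a | (d | (b | c)))) = 0011101111111111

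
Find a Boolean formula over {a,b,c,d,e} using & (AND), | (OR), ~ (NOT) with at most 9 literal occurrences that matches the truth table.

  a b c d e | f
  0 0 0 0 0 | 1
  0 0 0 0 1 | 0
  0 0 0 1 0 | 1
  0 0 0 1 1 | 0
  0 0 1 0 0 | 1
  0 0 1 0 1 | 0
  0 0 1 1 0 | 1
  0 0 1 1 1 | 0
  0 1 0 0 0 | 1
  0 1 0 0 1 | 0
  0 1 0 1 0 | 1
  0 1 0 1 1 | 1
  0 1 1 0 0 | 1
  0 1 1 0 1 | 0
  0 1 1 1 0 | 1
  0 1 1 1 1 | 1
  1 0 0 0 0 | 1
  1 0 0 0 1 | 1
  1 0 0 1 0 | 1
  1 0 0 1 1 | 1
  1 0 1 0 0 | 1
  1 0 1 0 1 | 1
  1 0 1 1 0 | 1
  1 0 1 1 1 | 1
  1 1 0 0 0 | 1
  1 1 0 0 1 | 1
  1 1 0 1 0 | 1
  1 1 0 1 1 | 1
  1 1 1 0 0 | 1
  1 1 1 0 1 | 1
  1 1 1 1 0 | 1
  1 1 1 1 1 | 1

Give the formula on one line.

  ~e = 10101010101010101010101010101010
  (a | ~e) = 10101010101010101111111111111111
  ~b = 11111111000000001111111100000000
  (e | ~b) = 11111111010101011111111101010101
  (b & (e | ~b)) = 00000000010101010000000001010101
  ((b & (e | ~b)) & d) = 00000000000100010000000000010001
  ((a | ~e) | ((b & (e | ~b)) & d)) = 10101010101110111111111111111111

((a | ~e) | ((b & (e | ~b)) & d))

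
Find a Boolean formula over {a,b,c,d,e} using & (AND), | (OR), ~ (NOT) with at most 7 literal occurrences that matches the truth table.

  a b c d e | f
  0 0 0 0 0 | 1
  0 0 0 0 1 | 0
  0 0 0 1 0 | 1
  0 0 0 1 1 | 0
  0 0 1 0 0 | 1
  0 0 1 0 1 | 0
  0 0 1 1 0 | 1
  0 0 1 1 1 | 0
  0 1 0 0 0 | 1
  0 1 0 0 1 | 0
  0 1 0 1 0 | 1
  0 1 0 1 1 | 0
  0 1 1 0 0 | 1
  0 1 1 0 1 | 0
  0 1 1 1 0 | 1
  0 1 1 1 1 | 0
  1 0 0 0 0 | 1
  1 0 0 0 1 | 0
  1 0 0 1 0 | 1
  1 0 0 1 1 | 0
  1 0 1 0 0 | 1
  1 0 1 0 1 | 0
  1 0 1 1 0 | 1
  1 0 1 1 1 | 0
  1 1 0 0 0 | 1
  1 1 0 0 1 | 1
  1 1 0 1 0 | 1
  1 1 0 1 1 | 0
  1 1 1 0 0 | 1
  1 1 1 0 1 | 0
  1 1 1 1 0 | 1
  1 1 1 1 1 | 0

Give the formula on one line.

  ~e = 10101010101010101010101010101010
  ~d = 11001100110011001100110011001100
  (a & b) = 00000000000000000000000011111111
  (~d & (a & b)) = 00000000000000000000000011001100
  ~c = 11110000111100001111000011110000
  ((~d & (a & b)) & ~c) = 00000000000000000000000011000000
  (~e | ((~d & (a & b)) & ~c)) = 10101010101010101010101011101010

(~e | ((~d & (a & b)) & ~c))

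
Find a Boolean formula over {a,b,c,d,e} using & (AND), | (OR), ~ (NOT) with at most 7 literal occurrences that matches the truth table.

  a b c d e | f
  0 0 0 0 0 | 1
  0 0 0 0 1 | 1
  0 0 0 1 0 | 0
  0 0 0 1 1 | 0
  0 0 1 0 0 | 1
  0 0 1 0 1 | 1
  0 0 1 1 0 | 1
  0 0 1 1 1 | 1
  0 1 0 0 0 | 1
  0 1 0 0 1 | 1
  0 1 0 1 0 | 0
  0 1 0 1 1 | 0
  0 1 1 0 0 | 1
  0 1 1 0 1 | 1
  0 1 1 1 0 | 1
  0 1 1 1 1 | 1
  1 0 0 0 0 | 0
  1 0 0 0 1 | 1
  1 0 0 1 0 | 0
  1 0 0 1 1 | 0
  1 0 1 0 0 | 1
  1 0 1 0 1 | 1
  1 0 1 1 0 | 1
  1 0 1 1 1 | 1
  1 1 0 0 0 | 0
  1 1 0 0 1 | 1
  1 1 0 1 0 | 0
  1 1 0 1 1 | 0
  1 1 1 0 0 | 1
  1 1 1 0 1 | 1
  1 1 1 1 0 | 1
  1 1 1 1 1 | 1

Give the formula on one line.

(((c | ~a) | e) & (c | ~d))

  ~a = 11111111111111110000000000000000
  (c | ~a) = 11111111111111110000111100001111
  ((c | ~a) | e) = 11111111111111110101111101011111
  ~d = 11001100110011001100110011001100
  (c | ~d) = 11001111110011111100111111001111
  (((c | ~a) | e) & (c | ~d)) = 11001111110011110100111101001111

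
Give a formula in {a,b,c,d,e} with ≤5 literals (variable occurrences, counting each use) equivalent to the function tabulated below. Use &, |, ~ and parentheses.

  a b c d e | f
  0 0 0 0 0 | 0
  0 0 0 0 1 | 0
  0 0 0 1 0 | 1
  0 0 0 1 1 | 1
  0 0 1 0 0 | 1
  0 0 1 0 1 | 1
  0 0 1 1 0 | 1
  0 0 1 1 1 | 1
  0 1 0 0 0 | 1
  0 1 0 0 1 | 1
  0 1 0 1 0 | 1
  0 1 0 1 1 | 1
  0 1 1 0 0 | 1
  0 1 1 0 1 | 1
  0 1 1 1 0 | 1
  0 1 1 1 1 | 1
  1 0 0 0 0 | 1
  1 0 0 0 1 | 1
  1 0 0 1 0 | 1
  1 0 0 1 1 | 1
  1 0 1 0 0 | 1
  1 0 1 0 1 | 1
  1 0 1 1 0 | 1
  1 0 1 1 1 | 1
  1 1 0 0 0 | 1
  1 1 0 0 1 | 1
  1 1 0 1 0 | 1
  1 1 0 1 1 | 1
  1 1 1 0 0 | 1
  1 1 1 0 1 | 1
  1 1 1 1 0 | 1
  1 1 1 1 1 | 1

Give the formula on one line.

(((d | c) | b) | a)

  (d | c) = 00111111001111110011111100111111
  ((d | c) | b) = 00111111111111110011111111111111
  (((d | c) | b) | a) = 00111111111111111111111111111111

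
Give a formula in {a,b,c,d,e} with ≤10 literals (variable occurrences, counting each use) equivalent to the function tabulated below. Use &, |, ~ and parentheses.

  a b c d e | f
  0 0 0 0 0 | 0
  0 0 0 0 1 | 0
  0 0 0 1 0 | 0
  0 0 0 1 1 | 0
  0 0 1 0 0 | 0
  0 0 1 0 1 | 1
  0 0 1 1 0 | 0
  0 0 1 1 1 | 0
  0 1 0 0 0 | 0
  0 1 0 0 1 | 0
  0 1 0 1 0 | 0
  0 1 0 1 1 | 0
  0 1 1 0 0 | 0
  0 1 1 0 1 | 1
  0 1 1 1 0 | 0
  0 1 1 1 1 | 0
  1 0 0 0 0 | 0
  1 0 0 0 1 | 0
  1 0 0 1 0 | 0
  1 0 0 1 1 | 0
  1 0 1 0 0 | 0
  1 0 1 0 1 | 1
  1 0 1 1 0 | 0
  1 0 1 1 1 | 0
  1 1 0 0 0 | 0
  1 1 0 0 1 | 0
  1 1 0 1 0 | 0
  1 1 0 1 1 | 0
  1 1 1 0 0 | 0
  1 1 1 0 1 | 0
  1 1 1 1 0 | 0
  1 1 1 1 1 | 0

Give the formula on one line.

  ~c = 11110000111100001111000011110000
  (e | ~c) = 11110101111101011111010111110101
  ~d = 11001100110011001100110011001100
  (a | ~d) = 11001100110011001111111111111111
  ~a = 11111111111111110000000000000000
  ((a | ~d) & ~a) = 11001100110011000000000000000000
  ~b = 11111111000000001111111100000000
  (((a | ~d) & ~a) | ~b) = 11111111110011001111111100000000
  (c & ~d) = 00001100000011000000110000001100
  ((((a | ~d) & ~a) | ~b) & (c & ~d)) = 00001100000011000000110000000000
  ((e | ~c) & ((((a | ~d) & ~a) | ~b) & (c & ~d))) = 00000100000001000000010000000000

((e | ~c) & ((((a | ~d) & ~a) | ~b) & (c & ~d)))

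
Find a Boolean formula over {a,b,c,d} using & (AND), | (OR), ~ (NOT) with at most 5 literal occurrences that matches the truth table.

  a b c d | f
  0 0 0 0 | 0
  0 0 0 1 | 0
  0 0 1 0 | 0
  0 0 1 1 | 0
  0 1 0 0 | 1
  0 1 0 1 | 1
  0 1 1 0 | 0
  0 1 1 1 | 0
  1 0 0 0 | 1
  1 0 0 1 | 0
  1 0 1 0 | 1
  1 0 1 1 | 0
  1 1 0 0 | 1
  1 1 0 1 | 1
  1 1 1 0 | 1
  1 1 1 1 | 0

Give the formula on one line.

  ~d = 1010101010101010
  (~d & a) = 0000000010101010
  ~c = 1100110011001100
  (~c & b) = 0000110000001100
  ((~d & a) | (~c & b)) = 0000110010101110

((~d & a) | (~c & b))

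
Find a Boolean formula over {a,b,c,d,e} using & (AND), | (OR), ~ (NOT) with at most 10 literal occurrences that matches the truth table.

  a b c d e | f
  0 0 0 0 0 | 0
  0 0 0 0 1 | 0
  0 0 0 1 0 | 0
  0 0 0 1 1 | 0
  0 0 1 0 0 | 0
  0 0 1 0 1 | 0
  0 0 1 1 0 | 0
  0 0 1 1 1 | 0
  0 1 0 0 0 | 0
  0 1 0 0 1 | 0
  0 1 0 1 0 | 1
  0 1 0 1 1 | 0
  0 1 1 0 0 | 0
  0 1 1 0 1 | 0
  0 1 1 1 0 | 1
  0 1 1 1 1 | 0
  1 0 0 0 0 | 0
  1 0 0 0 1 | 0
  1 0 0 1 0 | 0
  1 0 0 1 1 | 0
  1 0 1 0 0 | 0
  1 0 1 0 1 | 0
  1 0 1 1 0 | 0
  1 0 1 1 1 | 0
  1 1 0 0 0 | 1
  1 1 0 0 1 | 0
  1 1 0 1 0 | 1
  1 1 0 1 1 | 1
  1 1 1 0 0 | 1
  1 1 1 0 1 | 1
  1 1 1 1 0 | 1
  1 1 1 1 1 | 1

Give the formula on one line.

((((~b | d) & (b & (~e | a))) | ((c | ~e) & a)) & b)

  ~b = 11111111000000001111111100000000
  (~b | d) = 11111111001100111111111100110011
  ~e = 10101010101010101010101010101010
  (~e | a) = 10101010101010101111111111111111
  (b & (~e | a)) = 00000000101010100000000011111111
  ((~b | d) & (b & (~e | a))) = 00000000001000100000000000110011
  (c | ~e) = 10101111101011111010111110101111
  ((c | ~e) & a) = 00000000000000001010111110101111
  (((~b | d) & (b & (~e | a))) | ((c | ~e) & a)) = 00000000001000101010111110111111
  ((((~b | d) & (b & (~e | a))) | ((c | ~e) & a)) & b) = 00000000001000100000000010111111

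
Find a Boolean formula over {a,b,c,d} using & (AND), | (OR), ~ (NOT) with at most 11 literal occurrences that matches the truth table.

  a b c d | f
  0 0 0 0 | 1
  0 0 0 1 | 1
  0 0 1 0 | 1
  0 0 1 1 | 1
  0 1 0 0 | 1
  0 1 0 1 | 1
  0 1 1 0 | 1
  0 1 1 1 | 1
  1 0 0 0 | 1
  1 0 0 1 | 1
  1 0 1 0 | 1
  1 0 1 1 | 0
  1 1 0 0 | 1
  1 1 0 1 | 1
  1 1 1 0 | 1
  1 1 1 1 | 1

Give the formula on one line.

  ~c = 1100110011001100
  ~d = 1010101010101010
  (a & b) = 0000000000001111
  (~d | (a & b)) = 1010101010101111
  (~c | (~d | (a & b))) = 1110111011101111
  (~c | d) = 1101110111011101
  ~a = 1111111100000000
  (b | ~c) = 1100111111001111
  (~a | (b | ~c)) = 1111111111001111
  ((~c | d) & (~a | (b | ~c))) = 1101110111001101
  ((~c | (~d | (a & b))) | ((~c | d) & (~a | (b | ~c)))) = 1111111111101111

((~c | (~d | (a & b))) | ((~c | d) & (~a | (b | ~c))))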